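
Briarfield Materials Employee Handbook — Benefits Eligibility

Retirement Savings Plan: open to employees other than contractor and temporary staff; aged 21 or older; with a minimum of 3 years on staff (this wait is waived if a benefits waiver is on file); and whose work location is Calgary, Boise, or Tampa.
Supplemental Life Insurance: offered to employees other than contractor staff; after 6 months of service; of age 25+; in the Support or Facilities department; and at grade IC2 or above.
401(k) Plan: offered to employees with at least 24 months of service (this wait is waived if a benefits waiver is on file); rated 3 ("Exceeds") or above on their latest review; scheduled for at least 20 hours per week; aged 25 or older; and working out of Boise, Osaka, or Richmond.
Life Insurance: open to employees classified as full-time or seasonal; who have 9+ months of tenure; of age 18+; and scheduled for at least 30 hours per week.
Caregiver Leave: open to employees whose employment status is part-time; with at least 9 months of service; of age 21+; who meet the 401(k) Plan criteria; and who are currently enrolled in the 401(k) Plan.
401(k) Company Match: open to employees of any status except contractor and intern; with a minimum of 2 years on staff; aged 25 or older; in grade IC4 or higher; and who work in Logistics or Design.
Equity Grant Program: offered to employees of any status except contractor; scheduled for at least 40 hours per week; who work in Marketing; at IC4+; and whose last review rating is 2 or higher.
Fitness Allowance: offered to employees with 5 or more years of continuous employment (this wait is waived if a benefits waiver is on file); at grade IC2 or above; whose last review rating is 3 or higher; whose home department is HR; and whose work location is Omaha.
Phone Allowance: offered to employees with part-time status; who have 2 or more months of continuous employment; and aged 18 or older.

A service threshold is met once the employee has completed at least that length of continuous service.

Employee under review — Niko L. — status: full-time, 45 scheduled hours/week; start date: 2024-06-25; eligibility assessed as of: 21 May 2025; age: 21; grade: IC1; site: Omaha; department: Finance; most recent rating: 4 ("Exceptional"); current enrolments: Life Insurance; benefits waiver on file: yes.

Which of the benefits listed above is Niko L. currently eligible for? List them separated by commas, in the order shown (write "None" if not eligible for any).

Life Insurance

Service from 2024-06-25 to 21 May 2025: 330 days.
Retirement Savings Plan — status full-time ✓ (not excluded); age 21 ≥ 21 ✓; benefits waiver on file ✓; site Omaha ✗ (not Calgary, Boise, or Tampa) → not eligible.
Supplemental Life Insurance — status full-time ✓ (not excluded); service 330 days ≥ 6 months (≈180 days) ✓; age 21 < 25 ✗ → not eligible.
401(k) Plan — benefits waiver on file ✓; rating 4 ≥ 3 ✓; 45 hrs/wk ≥ 20 ✓; age 21 < 25 ✗ → not eligible.
Life Insurance — status full-time ✓; service 330 days ≥ 9 months (≈270 days) ✓; age 21 ≥ 18 ✓; 45 hrs/wk ≥ 30 ✓ → eligible.
Caregiver Leave — status full-time ✗ (requires part-time) → not eligible.
401(k) Company Match — status full-time ✓ (not excluded); service 330 days < 2 years (≈730 days) ✗ → not eligible.
Equity Grant Program — status full-time ✓ (not excluded); 45 hrs/wk ≥ 40 ✓; dept Finance ✗ → not eligible.
Fitness Allowance — benefits waiver on file ✓; grade IC1 < IC2 ✗ → not eligible.
Phone Allowance — status full-time ✗ (requires part-time) → not eligible.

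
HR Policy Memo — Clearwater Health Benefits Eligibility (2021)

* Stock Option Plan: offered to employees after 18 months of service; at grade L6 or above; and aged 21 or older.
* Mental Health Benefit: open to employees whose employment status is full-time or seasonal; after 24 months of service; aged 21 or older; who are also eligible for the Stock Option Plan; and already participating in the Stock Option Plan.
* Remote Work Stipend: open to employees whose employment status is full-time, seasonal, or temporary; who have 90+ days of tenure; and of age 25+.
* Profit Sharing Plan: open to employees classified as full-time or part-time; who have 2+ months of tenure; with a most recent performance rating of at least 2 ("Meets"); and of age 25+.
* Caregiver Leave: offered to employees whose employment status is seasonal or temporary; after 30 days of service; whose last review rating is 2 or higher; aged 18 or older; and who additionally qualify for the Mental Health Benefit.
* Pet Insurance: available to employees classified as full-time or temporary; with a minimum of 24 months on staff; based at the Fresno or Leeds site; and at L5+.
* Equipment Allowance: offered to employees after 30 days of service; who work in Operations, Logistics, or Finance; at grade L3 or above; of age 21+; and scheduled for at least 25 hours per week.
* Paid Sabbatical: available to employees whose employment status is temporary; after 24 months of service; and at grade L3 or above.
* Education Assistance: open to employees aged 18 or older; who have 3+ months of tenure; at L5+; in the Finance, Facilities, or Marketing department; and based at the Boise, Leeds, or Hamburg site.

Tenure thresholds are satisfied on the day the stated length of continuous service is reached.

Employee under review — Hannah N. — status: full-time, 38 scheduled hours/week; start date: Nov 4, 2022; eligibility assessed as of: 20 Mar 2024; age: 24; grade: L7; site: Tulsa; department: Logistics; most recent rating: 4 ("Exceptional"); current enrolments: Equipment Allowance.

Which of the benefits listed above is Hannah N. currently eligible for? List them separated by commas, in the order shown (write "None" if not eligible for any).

Service from Nov 4, 2022 to 20 Mar 2024: 502 days.
Stock Option Plan — service 502 days < 18 months (≈540 days) ✗ → not eligible.
Mental Health Benefit — status full-time ✓; service 502 days < 24 months (≈720 days) ✗ → not eligible.
Remote Work Stipend — status full-time ✓; service 502 days ≥ 90 days ✓; age 24 < 25 ✗ → not eligible.
Profit Sharing Plan — status full-time ✓; service 502 days ≥ 2 months (≈60 days) ✓; rating 4 ≥ 2 ✓; age 24 < 25 ✗ → not eligible.
Caregiver Leave — status full-time ✗ (requires seasonal or temporary) → not eligible.
Pet Insurance — status full-time ✓; service 502 days < 24 months (≈720 days) ✗ → not eligible.
Equipment Allowance — service 502 days ≥ 30 days ✓; dept Logistics ✓; grade L7 ≥ L3 ✓; age 24 ≥ 21 ✓; 38 hrs/wk ≥ 25 ✓ → eligible.
Paid Sabbatical — status full-time ✗ (requires temporary) → not eligible.
Education Assistance — age 24 ≥ 18 ✓; service 502 days ≥ 3 months (≈90 days) ✓; grade L7 ≥ L5 ✓; dept Logistics ✗ → not eligible.

Equipment Allowance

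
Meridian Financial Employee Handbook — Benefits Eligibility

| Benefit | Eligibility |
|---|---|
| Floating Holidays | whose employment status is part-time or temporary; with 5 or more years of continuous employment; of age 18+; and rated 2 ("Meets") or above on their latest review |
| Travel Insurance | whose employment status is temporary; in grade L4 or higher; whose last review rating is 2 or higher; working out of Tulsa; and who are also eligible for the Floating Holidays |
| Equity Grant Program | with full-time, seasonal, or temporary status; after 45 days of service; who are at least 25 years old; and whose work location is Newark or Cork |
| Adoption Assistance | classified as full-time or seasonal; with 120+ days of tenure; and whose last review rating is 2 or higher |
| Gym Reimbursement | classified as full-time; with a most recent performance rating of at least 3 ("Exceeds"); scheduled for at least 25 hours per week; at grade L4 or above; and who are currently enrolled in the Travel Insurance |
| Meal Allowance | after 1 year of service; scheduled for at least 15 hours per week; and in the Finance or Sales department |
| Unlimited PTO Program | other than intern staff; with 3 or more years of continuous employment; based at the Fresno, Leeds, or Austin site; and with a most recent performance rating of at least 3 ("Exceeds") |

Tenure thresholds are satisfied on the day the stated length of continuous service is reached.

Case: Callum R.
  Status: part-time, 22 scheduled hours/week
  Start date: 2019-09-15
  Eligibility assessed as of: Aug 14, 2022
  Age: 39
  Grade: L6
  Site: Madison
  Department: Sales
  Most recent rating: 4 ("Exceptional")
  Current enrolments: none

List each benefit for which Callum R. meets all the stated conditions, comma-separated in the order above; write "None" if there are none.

Service from 2019-09-15 to Aug 14, 2022: 1064 days.
Floating Holidays — status part-time ✓; service 1064 days < 5 years (≈1825 days) ✗ → not eligible.
Travel Insurance — status part-time ✗ (requires temporary) → not eligible.
Equity Grant Program — status part-time ✗ (requires full-time, seasonal, or temporary) → not eligible.
Adoption Assistance — status part-time ✗ (requires full-time or seasonal) → not eligible.
Gym Reimbursement — status part-time ✗ (requires full-time) → not eligible.
Meal Allowance — service 1064 days ≥ 1 year (≈365 days) ✓; 22 hrs/wk ≥ 15 ✓; dept Sales ✓ → eligible.
Unlimited PTO Program — status part-time ✓ (not excluded); service 1064 days < 3 years (≈1095 days) ✗ → not eligible.

Meal Allowance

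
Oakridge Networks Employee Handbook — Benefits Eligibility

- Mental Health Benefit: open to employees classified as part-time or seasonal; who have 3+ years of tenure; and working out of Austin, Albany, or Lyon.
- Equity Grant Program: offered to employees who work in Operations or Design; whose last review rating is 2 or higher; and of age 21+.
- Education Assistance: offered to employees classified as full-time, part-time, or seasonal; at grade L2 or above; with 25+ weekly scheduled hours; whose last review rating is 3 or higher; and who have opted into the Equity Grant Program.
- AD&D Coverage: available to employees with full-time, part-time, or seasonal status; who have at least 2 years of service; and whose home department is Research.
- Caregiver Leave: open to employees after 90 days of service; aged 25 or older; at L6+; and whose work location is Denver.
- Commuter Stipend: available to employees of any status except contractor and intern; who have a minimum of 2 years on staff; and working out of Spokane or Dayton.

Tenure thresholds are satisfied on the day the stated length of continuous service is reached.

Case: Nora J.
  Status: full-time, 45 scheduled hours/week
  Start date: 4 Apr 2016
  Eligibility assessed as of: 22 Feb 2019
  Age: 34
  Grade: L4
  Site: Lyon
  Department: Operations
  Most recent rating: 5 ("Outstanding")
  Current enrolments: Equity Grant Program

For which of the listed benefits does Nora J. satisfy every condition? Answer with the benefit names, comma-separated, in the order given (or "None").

Service from 4 Apr 2016 to 22 Feb 2019: 1054 days.
Mental Health Benefit — status full-time ✗ (requires part-time or seasonal) → not eligible.
Equity Grant Program — dept Operations ✓; rating 5 ≥ 2 ✓; age 34 ≥ 21 ✓ → eligible.
Education Assistance — status full-time ✓; grade L4 ≥ L2 ✓; 45 hrs/wk ≥ 25 ✓; rating 5 ≥ 3 ✓; enrolled in Equity Grant Program ✓ → eligible.
AD&D Coverage — status full-time ✓; service 1054 days ≥ 2 years (≈730 days) ✓; dept Operations ✗ → not eligible.
Caregiver Leave — service 1054 days ≥ 90 days ✓; age 34 ≥ 25 ✓; grade L4 < L6 ✗ → not eligible.
Commuter Stipend — status full-time ✓ (not excluded); service 1054 days ≥ 2 years (≈730 days) ✓; site Lyon ✗ (not Spokane or Dayton) → not eligible.

Equity Grant Program, Education Assistance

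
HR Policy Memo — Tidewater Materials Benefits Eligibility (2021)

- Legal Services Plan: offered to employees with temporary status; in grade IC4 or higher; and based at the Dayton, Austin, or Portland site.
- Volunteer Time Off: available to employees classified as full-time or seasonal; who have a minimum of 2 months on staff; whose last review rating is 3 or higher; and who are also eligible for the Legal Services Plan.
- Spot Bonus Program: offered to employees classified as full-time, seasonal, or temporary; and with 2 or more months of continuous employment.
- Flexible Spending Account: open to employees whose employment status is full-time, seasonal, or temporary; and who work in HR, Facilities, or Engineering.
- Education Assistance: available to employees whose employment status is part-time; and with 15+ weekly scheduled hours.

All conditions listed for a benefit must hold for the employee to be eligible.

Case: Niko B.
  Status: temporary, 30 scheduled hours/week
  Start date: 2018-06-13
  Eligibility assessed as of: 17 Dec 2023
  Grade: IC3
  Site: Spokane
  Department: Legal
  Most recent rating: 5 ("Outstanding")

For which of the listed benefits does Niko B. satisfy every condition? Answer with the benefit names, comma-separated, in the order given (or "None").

Spot Bonus Program

Service from 2018-06-13 to 17 Dec 2023: 2013 days.
Legal Services Plan — status temporary ✓; grade IC3 < IC4 ✗ → not eligible.
Volunteer Time Off — status temporary ✗ (requires full-time or seasonal) → not eligible.
Spot Bonus Program — status temporary ✓; service 2013 days ≥ 2 months (≈60 days) ✓ → eligible.
Flexible Spending Account — status temporary ✓; dept Legal ✗ → not eligible.
Education Assistance — status temporary ✗ (requires part-time) → not eligible.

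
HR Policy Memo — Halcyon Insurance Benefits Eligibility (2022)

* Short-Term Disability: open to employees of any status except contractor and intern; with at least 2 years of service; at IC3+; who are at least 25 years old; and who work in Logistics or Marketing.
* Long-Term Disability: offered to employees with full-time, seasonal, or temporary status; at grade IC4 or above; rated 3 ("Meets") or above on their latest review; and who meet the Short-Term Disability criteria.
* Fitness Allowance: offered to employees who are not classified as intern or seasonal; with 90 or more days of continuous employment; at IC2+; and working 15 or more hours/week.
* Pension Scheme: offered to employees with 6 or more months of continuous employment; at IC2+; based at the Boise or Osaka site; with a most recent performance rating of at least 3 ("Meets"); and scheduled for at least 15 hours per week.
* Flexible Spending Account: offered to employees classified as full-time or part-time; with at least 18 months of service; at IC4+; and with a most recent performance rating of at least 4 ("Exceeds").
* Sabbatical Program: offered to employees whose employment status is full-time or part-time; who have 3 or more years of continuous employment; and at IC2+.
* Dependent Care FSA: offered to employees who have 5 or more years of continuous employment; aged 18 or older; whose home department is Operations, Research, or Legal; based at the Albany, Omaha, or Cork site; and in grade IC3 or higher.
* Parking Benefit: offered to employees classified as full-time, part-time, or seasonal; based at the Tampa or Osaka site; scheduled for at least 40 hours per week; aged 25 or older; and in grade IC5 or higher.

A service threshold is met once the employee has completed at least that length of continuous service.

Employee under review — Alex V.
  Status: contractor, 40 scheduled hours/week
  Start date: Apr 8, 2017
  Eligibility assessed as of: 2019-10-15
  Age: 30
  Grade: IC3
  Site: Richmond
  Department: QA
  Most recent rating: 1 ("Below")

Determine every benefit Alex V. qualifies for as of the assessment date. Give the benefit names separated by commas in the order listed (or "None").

Fitness Allowance

Service from Apr 8, 2017 to 2019-10-15: 920 days.
Short-Term Disability — status contractor ✗ (excluded) → not eligible.
Long-Term Disability — status contractor ✗ (requires full-time, seasonal, or temporary) → not eligible.
Fitness Allowance — status contractor ✓ (not excluded); service 920 days ≥ 90 days ✓; grade IC3 ≥ IC2 ✓; 40 hrs/wk ≥ 15 ✓ → eligible.
Pension Scheme — service 920 days ≥ 6 months (≈180 days) ✓; grade IC3 ≥ IC2 ✓; site Richmond ✗ (not Boise or Osaka) → not eligible.
Flexible Spending Account — status contractor ✗ (requires full-time or part-time) → not eligible.
Sabbatical Program — status contractor ✗ (requires full-time or part-time) → not eligible.
Dependent Care FSA — service 920 days < 5 years (≈1825 days) ✗ → not eligible.
Parking Benefit — status contractor ✗ (requires full-time, part-time, or seasonal) → not eligible.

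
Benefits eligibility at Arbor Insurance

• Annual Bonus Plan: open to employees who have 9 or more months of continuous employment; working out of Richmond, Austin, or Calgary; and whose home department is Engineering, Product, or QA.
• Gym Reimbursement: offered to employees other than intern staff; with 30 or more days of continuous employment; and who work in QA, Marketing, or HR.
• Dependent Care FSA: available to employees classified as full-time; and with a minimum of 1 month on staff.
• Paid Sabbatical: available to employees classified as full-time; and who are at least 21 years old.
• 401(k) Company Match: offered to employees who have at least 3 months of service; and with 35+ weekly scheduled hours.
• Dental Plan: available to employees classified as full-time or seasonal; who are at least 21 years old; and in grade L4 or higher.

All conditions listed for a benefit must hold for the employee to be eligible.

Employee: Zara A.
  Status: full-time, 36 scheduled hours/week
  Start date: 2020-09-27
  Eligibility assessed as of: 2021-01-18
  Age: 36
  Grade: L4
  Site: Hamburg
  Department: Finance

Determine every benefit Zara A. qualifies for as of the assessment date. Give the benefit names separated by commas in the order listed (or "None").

Service from 2020-09-27 to 2021-01-18: 113 days.
Annual Bonus Plan — service 113 days < 9 months (≈270 days) ✗ → not eligible.
Gym Reimbursement — status full-time ✓ (not excluded); service 113 days ≥ 30 days ✓; dept Finance ✗ → not eligible.
Dependent Care FSA — status full-time ✓; service 113 days ≥ 1 month (≈30 days) ✓ → eligible.
Paid Sabbatical — status full-time ✓; age 36 ≥ 21 ✓ → eligible.
401(k) Company Match — service 113 days ≥ 3 months (≈90 days) ✓; 36 hrs/wk ≥ 35 ✓ → eligible.
Dental Plan — status full-time ✓; age 36 ≥ 21 ✓; grade L4 ≥ L4 ✓ → eligible.

Dependent Care FSA, Paid Sabbatical, 401(k) Company Match, Dental Plan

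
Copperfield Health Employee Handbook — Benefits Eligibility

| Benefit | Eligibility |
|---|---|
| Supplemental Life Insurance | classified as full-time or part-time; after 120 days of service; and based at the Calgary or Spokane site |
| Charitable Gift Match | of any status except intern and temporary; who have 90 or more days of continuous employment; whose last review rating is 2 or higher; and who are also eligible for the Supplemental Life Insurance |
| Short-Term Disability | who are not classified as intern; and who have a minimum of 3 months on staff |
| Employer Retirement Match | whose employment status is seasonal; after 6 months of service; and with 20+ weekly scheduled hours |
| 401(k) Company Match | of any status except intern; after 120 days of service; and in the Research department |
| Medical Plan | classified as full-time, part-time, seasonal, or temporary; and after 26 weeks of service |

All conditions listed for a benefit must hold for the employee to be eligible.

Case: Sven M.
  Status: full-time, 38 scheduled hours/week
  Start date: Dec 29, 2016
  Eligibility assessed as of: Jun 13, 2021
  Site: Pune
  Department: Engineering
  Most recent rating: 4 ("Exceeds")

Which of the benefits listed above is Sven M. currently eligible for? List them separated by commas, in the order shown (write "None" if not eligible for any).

Service from Dec 29, 2016 to Jun 13, 2021: 1627 days.
Supplemental Life Insurance — status full-time ✓; service 1627 days ≥ 120 days ✓; site Pune ✗ (not Calgary or Spokane) → not eligible.
Charitable Gift Match — status full-time ✓ (not excluded); service 1627 days ≥ 90 days ✓; rating 4 ≥ 2 ✓; not eligible for Supplemental Life Insurance ✗ → not eligible.
Short-Term Disability — status full-time ✓ (not excluded); service 1627 days ≥ 3 months (≈90 days) ✓ → eligible.
Employer Retirement Match — status full-time ✗ (requires seasonal) → not eligible.
401(k) Company Match — status full-time ✓ (not excluded); service 1627 days ≥ 120 days ✓; dept Engineering ✗ → not eligible.
Medical Plan — status full-time ✓; service 1627 days ≥ 26 weeks (≈182 days) ✓ → eligible.

Short-Term Disability, Medical Plan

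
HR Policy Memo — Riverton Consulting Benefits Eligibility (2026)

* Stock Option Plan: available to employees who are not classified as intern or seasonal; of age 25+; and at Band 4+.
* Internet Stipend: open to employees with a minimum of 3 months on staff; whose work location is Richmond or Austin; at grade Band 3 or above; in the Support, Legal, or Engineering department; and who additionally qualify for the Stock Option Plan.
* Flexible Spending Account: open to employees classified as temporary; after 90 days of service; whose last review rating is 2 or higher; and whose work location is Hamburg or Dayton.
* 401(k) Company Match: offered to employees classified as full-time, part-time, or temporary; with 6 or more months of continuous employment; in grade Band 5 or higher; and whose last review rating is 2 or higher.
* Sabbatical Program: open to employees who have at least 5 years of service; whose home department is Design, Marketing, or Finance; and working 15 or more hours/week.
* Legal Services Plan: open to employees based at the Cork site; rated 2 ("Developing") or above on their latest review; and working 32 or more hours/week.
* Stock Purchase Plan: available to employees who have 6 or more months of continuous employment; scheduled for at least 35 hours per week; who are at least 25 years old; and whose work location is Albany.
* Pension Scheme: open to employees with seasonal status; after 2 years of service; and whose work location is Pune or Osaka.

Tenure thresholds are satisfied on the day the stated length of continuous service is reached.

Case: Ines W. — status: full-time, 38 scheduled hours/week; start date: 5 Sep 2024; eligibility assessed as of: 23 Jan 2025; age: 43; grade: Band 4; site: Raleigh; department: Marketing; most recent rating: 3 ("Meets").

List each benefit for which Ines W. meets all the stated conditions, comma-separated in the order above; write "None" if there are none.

Service from 5 Sep 2024 to 23 Jan 2025: 140 days.
Stock Option Plan — status full-time ✓ (not excluded); age 43 ≥ 25 ✓; grade Band 4 ≥ Band 4 ✓ → eligible.
Internet Stipend — service 140 days ≥ 3 months (≈90 days) ✓; site Raleigh ✗ (not Richmond or Austin) → not eligible.
Flexible Spending Account — status full-time ✗ (requires temporary) → not eligible.
401(k) Company Match — status full-time ✓; service 140 days < 6 months (≈180 days) ✗ → not eligible.
Sabbatical Program — service 140 days < 5 years (≈1825 days) ✗ → not eligible.
Legal Services Plan — site Raleigh ✗ (not Cork) → not eligible.
Stock Purchase Plan — service 140 days < 6 months (≈180 days) ✗ → not eligible.
Pension Scheme — status full-time ✗ (requires seasonal) → not eligible.

Stock Option Plan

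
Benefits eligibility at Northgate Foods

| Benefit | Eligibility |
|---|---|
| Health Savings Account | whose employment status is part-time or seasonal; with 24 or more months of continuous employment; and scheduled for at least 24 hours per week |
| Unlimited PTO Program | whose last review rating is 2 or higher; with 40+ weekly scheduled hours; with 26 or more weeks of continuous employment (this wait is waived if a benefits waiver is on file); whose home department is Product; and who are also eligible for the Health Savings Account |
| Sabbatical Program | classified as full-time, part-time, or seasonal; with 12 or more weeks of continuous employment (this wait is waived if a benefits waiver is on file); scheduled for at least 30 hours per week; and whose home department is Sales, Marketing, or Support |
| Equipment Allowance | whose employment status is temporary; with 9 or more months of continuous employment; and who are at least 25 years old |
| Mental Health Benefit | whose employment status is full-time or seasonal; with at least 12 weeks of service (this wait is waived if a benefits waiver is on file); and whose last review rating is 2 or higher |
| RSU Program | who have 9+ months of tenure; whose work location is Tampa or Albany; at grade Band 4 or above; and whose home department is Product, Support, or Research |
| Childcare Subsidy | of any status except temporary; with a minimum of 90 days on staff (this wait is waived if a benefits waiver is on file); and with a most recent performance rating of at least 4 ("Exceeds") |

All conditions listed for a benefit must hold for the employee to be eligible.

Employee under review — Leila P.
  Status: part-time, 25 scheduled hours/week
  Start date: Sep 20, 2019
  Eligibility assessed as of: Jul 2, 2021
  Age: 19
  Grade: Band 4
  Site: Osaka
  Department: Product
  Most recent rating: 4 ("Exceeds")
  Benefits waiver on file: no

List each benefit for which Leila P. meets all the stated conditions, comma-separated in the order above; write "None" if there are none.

Childcare Subsidy

Service from Sep 20, 2019 to Jul 2, 2021: 651 days.
Health Savings Account — status part-time ✓; service 651 days < 24 months (≈720 days) ✗ → not eligible.
Unlimited PTO Program — rating 4 ≥ 2 ✓; 25 hrs/wk < 40 ✗ → not eligible.
Sabbatical Program — status part-time ✓; no waiver, service 651 days ≥ 12 weeks (≈84 days) ✓; 25 hrs/wk < 30 ✗ → not eligible.
Equipment Allowance — status part-time ✗ (requires temporary) → not eligible.
Mental Health Benefit — status part-time ✗ (requires full-time or seasonal) → not eligible.
RSU Program — service 651 days ≥ 9 months (≈270 days) ✓; site Osaka ✗ (not Tampa or Albany) → not eligible.
Childcare Subsidy — status part-time ✓ (not excluded); no waiver, service 651 days ≥ 90 days ✓; rating 4 ≥ 4 ✓ → eligible.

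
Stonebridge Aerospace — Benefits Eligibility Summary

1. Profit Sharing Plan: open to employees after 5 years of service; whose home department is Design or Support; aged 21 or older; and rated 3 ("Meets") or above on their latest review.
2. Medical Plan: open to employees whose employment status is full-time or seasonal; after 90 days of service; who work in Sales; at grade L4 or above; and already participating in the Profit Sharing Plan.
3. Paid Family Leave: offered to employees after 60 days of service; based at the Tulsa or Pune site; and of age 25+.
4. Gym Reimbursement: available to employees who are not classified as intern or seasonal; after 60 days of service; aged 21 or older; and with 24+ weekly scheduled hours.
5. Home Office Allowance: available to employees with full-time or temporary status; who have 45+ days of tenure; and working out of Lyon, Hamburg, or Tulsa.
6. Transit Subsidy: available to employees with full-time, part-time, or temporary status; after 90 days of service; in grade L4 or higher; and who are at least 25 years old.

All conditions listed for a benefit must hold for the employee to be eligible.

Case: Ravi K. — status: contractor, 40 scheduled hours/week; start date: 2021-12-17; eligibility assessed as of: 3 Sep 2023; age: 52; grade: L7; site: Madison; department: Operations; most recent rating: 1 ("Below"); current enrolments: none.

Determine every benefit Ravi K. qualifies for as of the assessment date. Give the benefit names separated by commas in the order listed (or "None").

Service from 2021-12-17 to 3 Sep 2023: 625 days.
Profit Sharing Plan — service 625 days < 5 years (≈1825 days) ✗ → not eligible.
Medical Plan — status contractor ✗ (requires full-time or seasonal) → not eligible.
Paid Family Leave — service 625 days ≥ 60 days ✓; site Madison ✗ (not Tulsa or Pune) → not eligible.
Gym Reimbursement — status contractor ✓ (not excluded); service 625 days ≥ 60 days ✓; age 52 ≥ 21 ✓; 40 hrs/wk ≥ 24 ✓ → eligible.
Home Office Allowance — status contractor ✗ (requires full-time or temporary) → not eligible.
Transit Subsidy — status contractor ✗ (requires full-time, part-time, or temporary) → not eligible.

Gym Reimbursement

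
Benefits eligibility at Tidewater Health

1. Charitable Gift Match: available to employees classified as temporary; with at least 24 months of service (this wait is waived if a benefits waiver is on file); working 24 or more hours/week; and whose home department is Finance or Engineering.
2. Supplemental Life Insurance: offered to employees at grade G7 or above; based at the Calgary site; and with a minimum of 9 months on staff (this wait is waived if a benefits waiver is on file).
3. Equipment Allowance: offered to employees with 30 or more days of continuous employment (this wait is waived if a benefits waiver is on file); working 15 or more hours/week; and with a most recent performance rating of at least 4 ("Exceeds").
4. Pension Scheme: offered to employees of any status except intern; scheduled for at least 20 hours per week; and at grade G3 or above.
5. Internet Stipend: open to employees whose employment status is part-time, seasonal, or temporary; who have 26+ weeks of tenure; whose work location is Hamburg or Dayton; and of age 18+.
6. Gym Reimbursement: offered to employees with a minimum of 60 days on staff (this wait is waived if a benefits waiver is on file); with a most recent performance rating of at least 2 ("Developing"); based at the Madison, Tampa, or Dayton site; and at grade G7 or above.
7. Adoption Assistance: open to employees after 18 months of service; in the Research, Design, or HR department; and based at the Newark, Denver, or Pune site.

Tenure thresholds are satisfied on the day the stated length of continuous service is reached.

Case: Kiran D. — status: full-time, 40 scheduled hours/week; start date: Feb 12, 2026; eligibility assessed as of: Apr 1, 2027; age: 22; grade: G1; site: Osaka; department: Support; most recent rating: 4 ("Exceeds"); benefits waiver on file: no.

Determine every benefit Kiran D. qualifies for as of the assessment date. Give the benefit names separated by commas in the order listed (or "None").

Service from Feb 12, 2026 to Apr 1, 2027: 413 days.
Charitable Gift Match — status full-time ✗ (requires temporary) → not eligible.
Supplemental Life Insurance — grade G1 < G7 ✗ → not eligible.
Equipment Allowance — no waiver, service 413 days ≥ 30 days ✓; 40 hrs/wk ≥ 15 ✓; rating 4 ≥ 4 ✓ → eligible.
Pension Scheme — status full-time ✓ (not excluded); 40 hrs/wk ≥ 20 ✓; grade G1 < G3 ✗ → not eligible.
Internet Stipend — status full-time ✗ (requires part-time, seasonal, or temporary) → not eligible.
Gym Reimbursement — no waiver, service 413 days ≥ 60 days ✓; rating 4 ≥ 2 ✓; site Osaka ✗ (not Madison, Tampa, or Dayton) → not eligible.
Adoption Assistance — service 413 days < 18 months (≈540 days) ✗ → not eligible.

Equipment Allowance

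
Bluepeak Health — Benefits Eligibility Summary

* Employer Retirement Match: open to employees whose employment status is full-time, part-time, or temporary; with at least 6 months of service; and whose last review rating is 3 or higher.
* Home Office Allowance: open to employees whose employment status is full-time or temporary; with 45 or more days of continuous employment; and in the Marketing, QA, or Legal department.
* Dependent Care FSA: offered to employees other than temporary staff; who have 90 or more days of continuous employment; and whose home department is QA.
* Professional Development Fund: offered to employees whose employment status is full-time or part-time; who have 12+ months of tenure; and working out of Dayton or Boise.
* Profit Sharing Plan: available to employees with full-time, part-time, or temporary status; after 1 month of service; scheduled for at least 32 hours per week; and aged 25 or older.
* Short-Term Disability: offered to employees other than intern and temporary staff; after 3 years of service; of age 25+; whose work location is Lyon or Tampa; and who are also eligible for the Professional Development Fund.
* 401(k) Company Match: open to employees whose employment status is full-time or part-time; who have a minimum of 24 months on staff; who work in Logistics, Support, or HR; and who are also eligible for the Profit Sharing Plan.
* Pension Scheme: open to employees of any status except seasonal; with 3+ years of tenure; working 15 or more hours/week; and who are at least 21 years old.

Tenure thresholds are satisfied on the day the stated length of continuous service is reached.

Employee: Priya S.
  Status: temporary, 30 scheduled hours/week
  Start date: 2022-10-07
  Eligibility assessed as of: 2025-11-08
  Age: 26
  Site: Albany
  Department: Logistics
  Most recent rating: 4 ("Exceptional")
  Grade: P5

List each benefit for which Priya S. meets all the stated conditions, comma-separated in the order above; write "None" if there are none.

Employer Retirement Match, Pension Scheme

Service from 2022-10-07 to 2025-11-08: 1128 days.
Employer Retirement Match — status temporary ✓; service 1128 days ≥ 6 months (≈180 days) ✓; rating 4 ≥ 3 ✓ → eligible.
Home Office Allowance — status temporary ✓; service 1128 days ≥ 45 days ✓; dept Logistics ✗ → not eligible.
Dependent Care FSA — status temporary ✗ (excluded) → not eligible.
Professional Development Fund — status temporary ✗ (requires full-time or part-time) → not eligible.
Profit Sharing Plan — status temporary ✓; service 1128 days ≥ 1 month (≈30 days) ✓; 30 hrs/wk < 32 ✗ → not eligible.
Short-Term Disability — status temporary ✗ (excluded) → not eligible.
401(k) Company Match — status temporary ✗ (requires full-time or part-time) → not eligible.
Pension Scheme — status temporary ✓ (not excluded); service 1128 days ≥ 3 years (≈1095 days) ✓; 30 hrs/wk ≥ 15 ✓; age 26 ≥ 21 ✓ → eligible.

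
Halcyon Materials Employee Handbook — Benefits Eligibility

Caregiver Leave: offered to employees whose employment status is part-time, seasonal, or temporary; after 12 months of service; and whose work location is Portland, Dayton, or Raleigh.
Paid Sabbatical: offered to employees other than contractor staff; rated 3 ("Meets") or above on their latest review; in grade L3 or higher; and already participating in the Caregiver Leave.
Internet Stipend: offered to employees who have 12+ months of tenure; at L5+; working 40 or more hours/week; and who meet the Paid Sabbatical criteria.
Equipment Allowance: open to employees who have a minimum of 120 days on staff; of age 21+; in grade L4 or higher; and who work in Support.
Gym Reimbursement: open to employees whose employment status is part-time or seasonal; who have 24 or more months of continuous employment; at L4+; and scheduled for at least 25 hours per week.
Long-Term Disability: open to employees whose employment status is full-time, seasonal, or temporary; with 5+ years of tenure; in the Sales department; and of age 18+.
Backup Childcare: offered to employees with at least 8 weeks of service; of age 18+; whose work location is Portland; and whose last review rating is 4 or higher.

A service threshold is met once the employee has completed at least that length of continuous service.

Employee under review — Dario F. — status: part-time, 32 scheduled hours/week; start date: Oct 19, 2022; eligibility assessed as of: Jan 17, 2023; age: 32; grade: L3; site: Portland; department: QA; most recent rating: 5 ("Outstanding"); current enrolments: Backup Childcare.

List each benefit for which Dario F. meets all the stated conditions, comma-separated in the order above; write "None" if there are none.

Service from Oct 19, 2022 to Jan 17, 2023: 90 days.
Caregiver Leave — status part-time ✓; service 90 days < 12 months (≈360 days) ✗ → not eligible.
Paid Sabbatical — status part-time ✓ (not excluded); rating 5 ≥ 3 ✓; grade L3 ≥ L3 ✓; not enrolled in Caregiver Leave ✗ → not eligible.
Internet Stipend — service 90 days < 12 months (≈360 days) ✗ → not eligible.
Equipment Allowance — service 90 days < 120 days ✗ → not eligible.
Gym Reimbursement — status part-time ✓; service 90 days < 24 months (≈720 days) ✗ → not eligible.
Long-Term Disability — status part-time ✗ (requires full-time, seasonal, or temporary) → not eligible.
Backup Childcare — service 90 days ≥ 8 weeks (≈56 days) ✓; age 32 ≥ 18 ✓; site Portland ✓; rating 5 ≥ 4 ✓ → eligible.

Backup Childcare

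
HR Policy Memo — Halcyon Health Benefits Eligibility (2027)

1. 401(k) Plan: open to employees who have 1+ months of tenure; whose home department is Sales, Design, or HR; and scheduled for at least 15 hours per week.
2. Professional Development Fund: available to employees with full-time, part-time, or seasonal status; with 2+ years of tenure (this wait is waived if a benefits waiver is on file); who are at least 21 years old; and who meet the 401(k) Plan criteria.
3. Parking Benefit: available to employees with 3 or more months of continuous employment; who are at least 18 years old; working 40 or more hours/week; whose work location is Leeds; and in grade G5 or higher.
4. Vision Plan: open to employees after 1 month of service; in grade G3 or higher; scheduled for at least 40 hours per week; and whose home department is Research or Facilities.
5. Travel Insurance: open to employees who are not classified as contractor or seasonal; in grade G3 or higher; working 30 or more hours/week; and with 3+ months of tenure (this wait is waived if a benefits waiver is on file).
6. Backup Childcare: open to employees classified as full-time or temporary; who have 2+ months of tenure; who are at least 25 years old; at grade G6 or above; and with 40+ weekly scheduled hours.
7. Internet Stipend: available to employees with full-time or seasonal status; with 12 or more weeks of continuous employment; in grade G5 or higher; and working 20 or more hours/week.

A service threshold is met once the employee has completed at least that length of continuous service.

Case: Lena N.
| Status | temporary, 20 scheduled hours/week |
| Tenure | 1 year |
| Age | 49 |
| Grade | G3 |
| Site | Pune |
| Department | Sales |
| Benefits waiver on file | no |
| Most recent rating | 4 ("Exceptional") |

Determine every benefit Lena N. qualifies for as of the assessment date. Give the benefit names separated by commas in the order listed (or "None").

401(k) Plan — service 1 year ≥ 1 month (≈30 days) ✓; dept Sales ✓; 20 hrs/wk ≥ 15 ✓ → eligible.
Professional Development Fund — status temporary ✗ (requires full-time, part-time, or seasonal) → not eligible.
Parking Benefit — service 1 year ≥ 3 months (≈90 days) ✓; age 49 ≥ 18 ✓; 20 hrs/wk < 40 ✗ → not eligible.
Vision Plan — service 1 year ≥ 1 month (≈30 days) ✓; grade G3 ≥ G3 ✓; 20 hrs/wk < 40 ✗ → not eligible.
Travel Insurance — status temporary ✓ (not excluded); grade G3 ≥ G3 ✓; 20 hrs/wk < 30 ✗ → not eligible.
Backup Childcare — status temporary ✓; service 1 year ≥ 2 months (≈60 days) ✓; age 49 ≥ 25 ✓; grade G3 < G6 ✗ → not eligible.
Internet Stipend — status temporary ✗ (requires full-time or seasonal) → not eligible.

401(k) Plan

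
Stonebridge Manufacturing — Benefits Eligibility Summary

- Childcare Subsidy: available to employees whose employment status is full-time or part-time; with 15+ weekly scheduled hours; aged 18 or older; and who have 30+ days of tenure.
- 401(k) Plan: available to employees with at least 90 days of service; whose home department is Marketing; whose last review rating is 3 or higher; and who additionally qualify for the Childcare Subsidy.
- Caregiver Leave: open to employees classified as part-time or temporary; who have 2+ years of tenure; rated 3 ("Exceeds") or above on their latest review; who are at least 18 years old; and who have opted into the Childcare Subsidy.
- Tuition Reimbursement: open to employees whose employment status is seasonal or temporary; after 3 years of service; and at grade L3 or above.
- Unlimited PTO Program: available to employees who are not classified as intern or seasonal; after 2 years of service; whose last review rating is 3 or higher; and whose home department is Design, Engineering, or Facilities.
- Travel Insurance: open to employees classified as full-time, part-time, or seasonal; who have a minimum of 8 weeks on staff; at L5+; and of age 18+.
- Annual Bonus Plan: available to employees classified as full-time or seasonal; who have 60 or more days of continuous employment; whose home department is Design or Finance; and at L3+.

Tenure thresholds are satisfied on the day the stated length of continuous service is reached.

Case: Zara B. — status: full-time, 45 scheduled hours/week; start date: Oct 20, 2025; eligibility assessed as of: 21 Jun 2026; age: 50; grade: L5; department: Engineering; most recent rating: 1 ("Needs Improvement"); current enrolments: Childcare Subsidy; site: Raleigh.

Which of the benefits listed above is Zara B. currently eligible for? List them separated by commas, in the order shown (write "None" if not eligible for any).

Service from Oct 20, 2025 to 21 Jun 2026: 244 days.
Childcare Subsidy — status full-time ✓; 45 hrs/wk ≥ 15 ✓; age 50 ≥ 18 ✓; service 244 days ≥ 30 days ✓ → eligible.
401(k) Plan — service 244 days ≥ 90 days ✓; dept Engineering ✗ → not eligible.
Caregiver Leave — status full-time ✗ (requires part-time or temporary) → not eligible.
Tuition Reimbursement — status full-time ✗ (requires seasonal or temporary) → not eligible.
Unlimited PTO Program — status full-time ✓ (not excluded); service 244 days < 2 years (≈730 days) ✗ → not eligible.
Travel Insurance — status full-time ✓; service 244 days ≥ 8 weeks (≈56 days) ✓; grade L5 ≥ L5 ✓; age 50 ≥ 18 ✓ → eligible.
Annual Bonus Plan — status full-time ✓; service 244 days ≥ 60 days ✓; dept Engineering ✗ → not eligible.

Childcare Subsidy, Travel Insurance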